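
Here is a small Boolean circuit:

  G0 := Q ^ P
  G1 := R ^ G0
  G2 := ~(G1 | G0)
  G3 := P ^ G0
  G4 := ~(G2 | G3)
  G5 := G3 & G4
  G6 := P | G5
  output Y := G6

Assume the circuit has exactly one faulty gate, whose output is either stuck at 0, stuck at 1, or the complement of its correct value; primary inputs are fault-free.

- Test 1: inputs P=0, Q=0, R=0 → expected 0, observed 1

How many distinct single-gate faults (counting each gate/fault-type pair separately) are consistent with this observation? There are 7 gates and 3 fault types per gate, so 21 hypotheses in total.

4

Fault-free: G0=0, G1=0, G2=1, G3=0, G4=0, G5=0, G6=0 → 0. Observed 1.
  G0: none of the 3 fault types match ✗
  G1: none of the 3 fault types match ✗
  G2: none of the 3 fault types match ✗
  G3: none of the 3 fault types match ✗
  G4: none of the 3 fault types match ✗
  G5: stuck-at-1, inverted output ✓; others ✗
  G6: stuck-at-1, inverted output ✓; others ✗
Consistent faults: {G5 stuck-at-1, G5 inverted output, G6 stuck-at-1, G6 inverted output} — 4 in all.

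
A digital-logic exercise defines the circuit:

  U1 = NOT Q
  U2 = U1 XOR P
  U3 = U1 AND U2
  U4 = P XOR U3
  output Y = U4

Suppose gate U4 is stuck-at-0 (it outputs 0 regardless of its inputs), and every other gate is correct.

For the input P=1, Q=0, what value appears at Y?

0

Propagate with U4 forced: U1=1, U2=0, U3=0, U4=0 [stuck-at-0].
So Y = 0. (Without the fault it would be 1.)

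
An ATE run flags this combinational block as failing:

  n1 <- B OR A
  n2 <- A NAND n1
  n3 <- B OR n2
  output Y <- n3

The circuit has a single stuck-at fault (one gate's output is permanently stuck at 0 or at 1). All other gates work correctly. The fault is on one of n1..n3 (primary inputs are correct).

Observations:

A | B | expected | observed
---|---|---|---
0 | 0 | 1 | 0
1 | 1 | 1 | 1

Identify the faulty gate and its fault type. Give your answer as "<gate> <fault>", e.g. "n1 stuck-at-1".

n2 stuck-at-0

Fault-free values for test 1 (A=0, B=0): n1=0, n2=1, n3=1, giving Y=1. Observed 0.
Test 1: faults giving observed 0 are {n2 stuck-at-0, n3 stuck-at-0}.
Test 2 (A=1, B=1): fault-free n1=1, n2=0, n3=1 → 1; observed 1. Eliminates n3 stuck-at-0.
Only n2 stuck-at-0 is consistent with every test.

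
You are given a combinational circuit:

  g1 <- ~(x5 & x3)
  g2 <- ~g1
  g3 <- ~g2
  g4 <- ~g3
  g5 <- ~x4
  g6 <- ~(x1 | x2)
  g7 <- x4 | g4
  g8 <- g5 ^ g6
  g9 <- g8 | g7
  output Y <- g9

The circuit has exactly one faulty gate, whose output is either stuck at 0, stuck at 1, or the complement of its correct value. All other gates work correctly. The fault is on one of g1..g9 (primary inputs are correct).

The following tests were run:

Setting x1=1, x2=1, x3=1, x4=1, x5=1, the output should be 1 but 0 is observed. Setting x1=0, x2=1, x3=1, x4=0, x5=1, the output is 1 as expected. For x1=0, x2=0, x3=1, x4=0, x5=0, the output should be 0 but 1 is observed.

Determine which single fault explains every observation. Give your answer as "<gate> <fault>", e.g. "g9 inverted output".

g7 inverted output

Fault-free values for test 1 (x1=1, x2=1, x3=1, x4=1, x5=1): g1=0, g2=1, g3=0, g4=1, g5=0, g6=0, g7=1, g8=0, g9=1, giving Y=1. Observed 0.
Test 1: faults giving observed 0 are {g7 stuck-at-0, g7 inverted output, g9 stuck-at-0, g9 inverted output}.
Test 2 (x1=0, x2=1, x3=1, x4=0, x5=1): fault-free g1=0, g2=1, g3=0, g4=1, g5=1, g6=0, g7=1, g8=1, g9=1 → 1; observed 1. Eliminates g9 stuck-at-0, g9 inverted output.
Test 3 (x1=0, x2=0, x3=1, x4=0, x5=0): fault-free g1=1, g2=0, g3=1, g4=0, g5=1, g6=1, g7=0, g8=0, g9=0 → 0; observed 1. Eliminates g7 stuck-at-0.
Only g7 inverted output is consistent with every test.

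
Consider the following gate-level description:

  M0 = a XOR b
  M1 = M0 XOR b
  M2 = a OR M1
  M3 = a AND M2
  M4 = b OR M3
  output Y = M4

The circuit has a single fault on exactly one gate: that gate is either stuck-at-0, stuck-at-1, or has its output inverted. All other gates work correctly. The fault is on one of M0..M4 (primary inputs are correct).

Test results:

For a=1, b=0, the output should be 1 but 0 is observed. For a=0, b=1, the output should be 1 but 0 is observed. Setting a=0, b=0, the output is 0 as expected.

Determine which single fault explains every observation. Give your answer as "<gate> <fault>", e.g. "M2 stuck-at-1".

Fault-free values for test 1 (a=1, b=0): M0=1, M1=1, M2=1, M3=1, M4=1, giving Y=1. Observed 0.
Test 1: faults giving observed 0 are {M2 stuck-at-0, M2 inverted output, M3 stuck-at-0, M3 inverted output, M4 stuck-at-0, M4 inverted output}.
Test 2 (a=0, b=1): fault-free M0=1, M1=0, M2=0, M3=0, M4=1 → 1; observed 0. Eliminates M2 stuck-at-0, M2 inverted output, M3 stuck-at-0, M3 inverted output.
Test 3 (a=0, b=0): fault-free M0=0, M1=0, M2=0, M3=0, M4=0 → 0; observed 0. Eliminates M4 inverted output.
Only M4 stuck-at-0 is consistent with every test.

M4 stuck-at-0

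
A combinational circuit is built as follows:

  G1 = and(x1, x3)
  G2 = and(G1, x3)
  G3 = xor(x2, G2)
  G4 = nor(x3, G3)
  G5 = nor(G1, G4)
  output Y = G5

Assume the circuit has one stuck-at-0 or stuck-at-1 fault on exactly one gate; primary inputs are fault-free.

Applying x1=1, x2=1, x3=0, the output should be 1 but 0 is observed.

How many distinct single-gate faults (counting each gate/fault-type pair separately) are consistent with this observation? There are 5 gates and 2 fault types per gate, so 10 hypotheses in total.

5

Fault-free: G1=0, G2=0, G3=1, G4=0, G5=1 → 1. Observed 0.
  G1 stuck-at-0: output 1 ✗
  G1 stuck-at-1: output 0 ✓
  G2 stuck-at-0: output 1 ✗
  G2 stuck-at-1: output 0 ✓
  G3 stuck-at-0: output 0 ✓
  G3 stuck-at-1: output 1 ✗
  G4 stuck-at-0: output 1 ✗
  G4 stuck-at-1: output 0 ✓
  G5 stuck-at-0: output 0 ✓
  G5 stuck-at-1: output 1 ✗
Consistent faults: {G1 stuck-at-1, G2 stuck-at-1, G3 stuck-at-0, G4 stuck-at-1, G5 stuck-at-0} — 5 in all.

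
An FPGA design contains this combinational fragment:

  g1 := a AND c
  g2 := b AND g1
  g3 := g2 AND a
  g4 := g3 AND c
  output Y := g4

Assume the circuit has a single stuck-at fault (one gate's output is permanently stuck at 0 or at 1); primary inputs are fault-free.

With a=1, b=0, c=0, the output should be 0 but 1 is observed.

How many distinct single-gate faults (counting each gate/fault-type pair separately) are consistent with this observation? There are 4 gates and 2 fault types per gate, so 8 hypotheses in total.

1

Fault-free: g1=0, g2=0, g3=0, g4=0 → 0. Observed 1.
  g1 stuck-at-0: output 0 ✗
  g1 stuck-at-1: output 0 ✗
  g2 stuck-at-0: output 0 ✗
  g2 stuck-at-1: output 0 ✗
  g3 stuck-at-0: output 0 ✗
  g3 stuck-at-1: output 0 ✗
  g4 stuck-at-0: output 0 ✗
  g4 stuck-at-1: output 1 ✓
Consistent faults: {g4 stuck-at-1} — 1 in all.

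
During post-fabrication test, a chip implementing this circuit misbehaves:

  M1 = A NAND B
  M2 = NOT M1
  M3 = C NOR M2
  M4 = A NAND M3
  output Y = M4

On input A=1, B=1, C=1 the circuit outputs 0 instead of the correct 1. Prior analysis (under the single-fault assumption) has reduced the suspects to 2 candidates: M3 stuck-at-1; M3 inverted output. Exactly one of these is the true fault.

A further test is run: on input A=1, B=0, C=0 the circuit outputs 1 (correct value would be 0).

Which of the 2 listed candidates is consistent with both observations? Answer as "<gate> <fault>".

Evaluate each candidate on input A=1, B=0, C=0:
  M3 stuck-at-1: M1=1, M2=0, M3=1 [stuck-at-1], M4=0 → 0 — eliminated
  M3 inverted output: M1=1, M2=0, M3=0 [inverted output], M4=1 → 1 — matches
Only M3 inverted output reproduces the observed 1.

M3 inverted output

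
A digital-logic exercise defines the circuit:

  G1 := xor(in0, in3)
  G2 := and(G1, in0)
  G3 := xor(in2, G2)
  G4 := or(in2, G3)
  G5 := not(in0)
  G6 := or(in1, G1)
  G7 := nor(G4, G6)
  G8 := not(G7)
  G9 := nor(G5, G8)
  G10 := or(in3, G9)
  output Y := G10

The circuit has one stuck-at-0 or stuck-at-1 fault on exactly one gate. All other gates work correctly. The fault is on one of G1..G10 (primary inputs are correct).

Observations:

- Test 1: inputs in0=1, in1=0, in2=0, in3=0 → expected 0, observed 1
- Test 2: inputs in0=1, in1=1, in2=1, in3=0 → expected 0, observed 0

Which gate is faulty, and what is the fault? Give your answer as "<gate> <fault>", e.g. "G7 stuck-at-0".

Fault-free values for test 1 (in0=1, in1=0, in2=0, in3=0): G1=1, G2=1, G3=1, G4=1, G5=0, G6=1, G7=0, G8=1, G9=0, G10=0, giving Y=0. Observed 1.
Test 1: faults giving observed 1 are {G1 stuck-at-0, G7 stuck-at-1, G8 stuck-at-0, G9 stuck-at-1, G10 stuck-at-1}.
Test 2 (in0=1, in1=1, in2=1, in3=0): fault-free G1=1, G2=1, G3=0, G4=1, G5=0, G6=1, G7=0, G8=1, G9=0, G10=0 → 0; observed 0. Eliminates G7 stuck-at-1, G8 stuck-at-0, G9 stuck-at-1, G10 stuck-at-1.
Only G1 stuck-at-0 is consistent with every test.

G1 stuck-at-0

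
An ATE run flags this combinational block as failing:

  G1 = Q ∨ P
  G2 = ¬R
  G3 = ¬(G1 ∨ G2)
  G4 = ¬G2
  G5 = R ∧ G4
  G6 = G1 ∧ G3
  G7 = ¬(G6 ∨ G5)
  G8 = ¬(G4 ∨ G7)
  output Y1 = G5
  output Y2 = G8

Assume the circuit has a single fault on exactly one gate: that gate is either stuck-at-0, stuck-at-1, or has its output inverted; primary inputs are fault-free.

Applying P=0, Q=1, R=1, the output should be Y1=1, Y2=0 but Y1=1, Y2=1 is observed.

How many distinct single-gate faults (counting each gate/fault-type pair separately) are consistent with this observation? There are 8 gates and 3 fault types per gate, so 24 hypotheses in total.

Fault-free: G1=1, G2=0, G3=0, G4=1, G5=1, G6=0, G7=0, G8=0 → Y1=1, Y2=0. Observed Y1=1, Y2=1.
  G1: none of the 3 fault types match ✗
  G2: none of the 3 fault types match ✗
  G3: none of the 3 fault types match ✗
  G4: none of the 3 fault types match ✗
  G5: none of the 3 fault types match ✗
  G6: none of the 3 fault types match ✗
  G7: none of the 3 fault types match ✗
  G8: stuck-at-1, inverted output ✓; others ✗
Consistent faults: {G8 stuck-at-1, G8 inverted output} — 2 in all.

2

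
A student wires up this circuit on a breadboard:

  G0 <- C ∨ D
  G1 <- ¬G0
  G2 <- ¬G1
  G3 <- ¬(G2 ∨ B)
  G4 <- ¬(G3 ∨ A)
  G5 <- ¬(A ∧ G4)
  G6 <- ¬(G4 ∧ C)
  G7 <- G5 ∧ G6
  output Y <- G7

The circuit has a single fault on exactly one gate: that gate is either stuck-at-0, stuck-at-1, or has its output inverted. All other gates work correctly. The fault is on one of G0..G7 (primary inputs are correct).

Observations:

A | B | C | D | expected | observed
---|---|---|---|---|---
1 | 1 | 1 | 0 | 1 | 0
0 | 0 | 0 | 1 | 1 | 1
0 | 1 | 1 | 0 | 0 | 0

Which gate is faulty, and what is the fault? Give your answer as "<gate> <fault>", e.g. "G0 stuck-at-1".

Fault-free values for test 1 (A=1, B=1, C=1, D=0): G0=1, G1=0, G2=1, G3=0, G4=0, G5=1, G6=1, G7=1, giving Y=1. Observed 0.
Test 1: faults giving observed 0 are {G4 stuck-at-1, G4 inverted output, G5 stuck-at-0, G5 inverted output, G6 stuck-at-0, G6 inverted output, G7 stuck-at-0, G7 inverted output}.
Test 2 (A=0, B=0, C=0, D=1): fault-free G0=1, G1=0, G2=1, G3=0, G4=1, G5=1, G6=1, G7=1 → 1; observed 1. Eliminates G5 stuck-at-0, G5 inverted output, G6 stuck-at-0, G6 inverted output, G7 stuck-at-0, G7 inverted output.
Test 3 (A=0, B=1, C=1, D=0): fault-free G0=1, G1=0, G2=1, G3=0, G4=1, G5=1, G6=0, G7=0 → 0; observed 0. Eliminates G4 inverted output.
Only G4 stuck-at-1 is consistent with every test.

G4 stuck-at-1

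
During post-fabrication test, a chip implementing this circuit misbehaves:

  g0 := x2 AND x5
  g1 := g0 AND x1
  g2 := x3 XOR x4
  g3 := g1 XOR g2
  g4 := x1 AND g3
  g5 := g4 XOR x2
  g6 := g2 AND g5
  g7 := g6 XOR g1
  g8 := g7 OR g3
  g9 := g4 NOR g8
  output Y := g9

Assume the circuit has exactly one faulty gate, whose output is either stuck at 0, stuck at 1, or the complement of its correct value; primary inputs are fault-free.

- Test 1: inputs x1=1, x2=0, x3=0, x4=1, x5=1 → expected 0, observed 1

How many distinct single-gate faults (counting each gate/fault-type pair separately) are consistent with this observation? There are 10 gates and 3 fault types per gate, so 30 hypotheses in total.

6

Fault-free: g0=0, g1=0, g2=1, g3=1, g4=1, g5=1, g6=1, g7=1, g8=1, g9=0 → 0. Observed 1.
  g0: none of the 3 fault types match ✗
  g1: none of the 3 fault types match ✗
  g2: stuck-at-0, inverted output ✓; others ✗
  g3: stuck-at-0, inverted output ✓; others ✗
  g4: none of the 3 fault types match ✗
  g5: none of the 3 fault types match ✗
  g6: none of the 3 fault types match ✗
  g7: none of the 3 fault types match ✗
  g8: none of the 3 fault types match ✗
  g9: stuck-at-1, inverted output ✓; others ✗
Consistent faults: {g2 stuck-at-0, g2 inverted output, g3 stuck-at-0, g3 inverted output, g9 stuck-at-1, g9 inverted output} — 6 in all.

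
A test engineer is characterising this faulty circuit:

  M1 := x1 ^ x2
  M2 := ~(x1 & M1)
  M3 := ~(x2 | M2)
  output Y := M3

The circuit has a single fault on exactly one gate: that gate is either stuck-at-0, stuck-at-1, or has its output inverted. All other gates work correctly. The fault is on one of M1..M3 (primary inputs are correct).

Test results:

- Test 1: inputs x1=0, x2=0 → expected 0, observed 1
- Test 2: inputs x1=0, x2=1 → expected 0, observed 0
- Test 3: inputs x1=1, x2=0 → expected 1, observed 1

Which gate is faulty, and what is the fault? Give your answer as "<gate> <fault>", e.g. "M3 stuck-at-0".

Fault-free values for test 1 (x1=0, x2=0): M1=0, M2=1, M3=0, giving Y=0. Observed 1.
Test 1: faults giving observed 1 are {M2 stuck-at-0, M2 inverted output, M3 stuck-at-1, M3 inverted output}.
Test 2 (x1=0, x2=1): fault-free M1=1, M2=1, M3=0 → 0; observed 0. Eliminates M3 stuck-at-1, M3 inverted output.
Test 3 (x1=1, x2=0): fault-free M1=1, M2=0, M3=1 → 1; observed 1. Eliminates M2 inverted output.
Only M2 stuck-at-0 is consistent with every test.

M2 stuck-at-0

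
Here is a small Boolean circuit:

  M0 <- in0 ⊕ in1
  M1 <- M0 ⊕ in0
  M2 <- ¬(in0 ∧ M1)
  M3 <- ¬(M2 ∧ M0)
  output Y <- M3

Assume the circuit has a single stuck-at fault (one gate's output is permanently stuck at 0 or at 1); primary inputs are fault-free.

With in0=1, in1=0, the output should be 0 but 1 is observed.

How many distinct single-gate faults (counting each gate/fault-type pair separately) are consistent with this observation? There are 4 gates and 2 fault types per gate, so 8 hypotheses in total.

4

Fault-free: M0=1, M1=0, M2=1, M3=0 → 0. Observed 1.
  M0 stuck-at-0: output 1 ✓
  M0 stuck-at-1: output 0 ✗
  M1 stuck-at-0: output 0 ✗
  M1 stuck-at-1: output 1 ✓
  M2 stuck-at-0: output 1 ✓
  M2 stuck-at-1: output 0 ✗
  M3 stuck-at-0: output 0 ✗
  M3 stuck-at-1: output 1 ✓
Consistent faults: {M0 stuck-at-0, M1 stuck-at-1, M2 stuck-at-0, M3 stuck-at-1} — 4 in all.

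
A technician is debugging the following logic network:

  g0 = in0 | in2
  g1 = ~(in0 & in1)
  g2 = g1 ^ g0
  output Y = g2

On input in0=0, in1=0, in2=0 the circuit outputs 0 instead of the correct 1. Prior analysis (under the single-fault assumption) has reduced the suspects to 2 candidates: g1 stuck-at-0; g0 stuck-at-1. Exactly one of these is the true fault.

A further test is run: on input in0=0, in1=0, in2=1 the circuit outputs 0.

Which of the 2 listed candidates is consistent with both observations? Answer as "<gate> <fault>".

g0 stuck-at-1

Evaluate each candidate on input in0=0, in1=0, in2=1:
  g1 stuck-at-0: g0=1, g1=0 [stuck-at-0], g2=1 → 1 — eliminated
  g0 stuck-at-1: g0=1 [stuck-at-1], g1=1, g2=0 → 0 — matches
Only g0 stuck-at-1 reproduces the observed 0.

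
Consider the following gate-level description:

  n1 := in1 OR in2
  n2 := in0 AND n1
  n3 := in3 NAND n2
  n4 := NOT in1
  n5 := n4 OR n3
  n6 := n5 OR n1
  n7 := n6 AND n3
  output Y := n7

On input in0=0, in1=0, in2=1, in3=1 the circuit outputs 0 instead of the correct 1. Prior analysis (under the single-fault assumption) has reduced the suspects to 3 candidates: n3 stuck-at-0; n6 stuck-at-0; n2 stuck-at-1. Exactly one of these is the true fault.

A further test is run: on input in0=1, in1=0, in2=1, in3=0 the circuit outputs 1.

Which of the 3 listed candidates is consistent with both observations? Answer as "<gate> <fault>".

Evaluate each candidate on input in0=1, in1=0, in2=1, in3=0:
  n3 stuck-at-0: n1=1, n2=1, n3=0 [stuck-at-0], n4=1, n5=1, n6=1, n7=0 → 0 — eliminated
  n6 stuck-at-0: n1=1, n2=1, n3=1, n4=1, n5=1, n6=0 [stuck-at-0], n7=0 → 0 — eliminated
  n2 stuck-at-1: n1=1, n2=1 [stuck-at-1], n3=1, n4=1, n5=1, n6=1, n7=1 → 1 — matches
Only n2 stuck-at-1 reproduces the observed 1.

n2 stuck-at-1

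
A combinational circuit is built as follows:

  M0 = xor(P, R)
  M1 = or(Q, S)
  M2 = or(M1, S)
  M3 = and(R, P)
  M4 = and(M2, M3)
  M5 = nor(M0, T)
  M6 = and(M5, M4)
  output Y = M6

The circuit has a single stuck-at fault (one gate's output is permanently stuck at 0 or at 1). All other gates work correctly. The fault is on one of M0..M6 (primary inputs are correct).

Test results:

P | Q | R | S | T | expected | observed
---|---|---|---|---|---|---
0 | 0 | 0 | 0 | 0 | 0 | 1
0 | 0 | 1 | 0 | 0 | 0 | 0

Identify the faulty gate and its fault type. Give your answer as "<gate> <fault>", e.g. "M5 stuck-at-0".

M4 stuck-at-1

Fault-free values for test 1 (P=0, Q=0, R=0, S=0, T=0): M0=0, M1=0, M2=0, M3=0, M4=0, M5=1, M6=0, giving Y=0. Observed 1.
Test 1: faults giving observed 1 are {M4 stuck-at-1, M6 stuck-at-1}.
Test 2 (P=0, Q=0, R=1, S=0, T=0): fault-free M0=1, M1=0, M2=0, M3=0, M4=0, M5=0, M6=0 → 0; observed 0. Eliminates M6 stuck-at-1.
Only M4 stuck-at-1 is consistent with every test.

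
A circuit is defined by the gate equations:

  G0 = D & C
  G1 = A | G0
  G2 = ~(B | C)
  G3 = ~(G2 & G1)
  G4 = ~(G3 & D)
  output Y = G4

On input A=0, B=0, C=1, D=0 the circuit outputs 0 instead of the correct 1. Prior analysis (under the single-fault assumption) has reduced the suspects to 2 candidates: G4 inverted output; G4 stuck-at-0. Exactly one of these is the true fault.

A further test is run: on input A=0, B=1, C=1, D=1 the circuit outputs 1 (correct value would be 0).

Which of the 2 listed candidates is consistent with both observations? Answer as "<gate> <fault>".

Evaluate each candidate on input A=0, B=1, C=1, D=1:
  G4 inverted output: G0=1, G1=1, G2=0, G3=1, G4=1 [inverted output] → 1 — matches
  G4 stuck-at-0: G0=1, G1=1, G2=0, G3=1, G4=0 [stuck-at-0] → 0 — eliminated
Only G4 inverted output reproduces the observed 1.

G4 inverted output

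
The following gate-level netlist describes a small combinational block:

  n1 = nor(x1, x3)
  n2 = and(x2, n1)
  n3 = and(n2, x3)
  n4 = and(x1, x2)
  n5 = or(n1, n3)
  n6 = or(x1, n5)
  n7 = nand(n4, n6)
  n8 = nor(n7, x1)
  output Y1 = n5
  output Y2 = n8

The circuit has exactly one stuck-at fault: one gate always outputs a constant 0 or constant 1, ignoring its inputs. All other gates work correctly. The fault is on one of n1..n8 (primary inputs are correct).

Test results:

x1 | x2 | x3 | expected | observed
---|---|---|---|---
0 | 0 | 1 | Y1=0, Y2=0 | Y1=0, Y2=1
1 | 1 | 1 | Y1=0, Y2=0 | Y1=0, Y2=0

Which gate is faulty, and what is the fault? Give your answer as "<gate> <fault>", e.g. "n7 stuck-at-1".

n7 stuck-at-0

Fault-free values for test 1 (x1=0, x2=0, x3=1): n1=0, n2=0, n3=0, n4=0, n5=0, n6=0, n7=1, n8=0, giving Y1=0, Y2=0. Observed Y1=0, Y2=1.
Test 1: faults giving observed Y1=0, Y2=1 are {n7 stuck-at-0, n8 stuck-at-1}.
Test 2 (x1=1, x2=1, x3=1): fault-free n1=0, n2=0, n3=0, n4=1, n5=0, n6=1, n7=0, n8=0 → Y1=0, Y2=0; observed Y1=0, Y2=0. Eliminates n8 stuck-at-1.
Only n7 stuck-at-0 is consistent with every test.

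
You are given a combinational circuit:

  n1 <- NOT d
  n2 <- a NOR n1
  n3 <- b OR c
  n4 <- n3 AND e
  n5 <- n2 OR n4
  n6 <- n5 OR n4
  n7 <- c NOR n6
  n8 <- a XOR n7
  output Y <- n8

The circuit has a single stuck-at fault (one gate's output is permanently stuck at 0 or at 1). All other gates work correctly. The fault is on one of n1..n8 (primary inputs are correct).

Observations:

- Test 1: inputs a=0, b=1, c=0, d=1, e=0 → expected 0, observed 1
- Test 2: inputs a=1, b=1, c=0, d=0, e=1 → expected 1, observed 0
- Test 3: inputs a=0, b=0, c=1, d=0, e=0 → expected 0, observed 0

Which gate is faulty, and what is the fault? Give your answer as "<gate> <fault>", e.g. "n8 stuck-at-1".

n6 stuck-at-0

Fault-free values for test 1 (a=0, b=1, c=0, d=1, e=0): n1=0, n2=1, n3=1, n4=0, n5=1, n6=1, n7=0, n8=0, giving Y=0. Observed 1.
Test 1: faults giving observed 1 are {n1 stuck-at-1, n2 stuck-at-0, n5 stuck-at-0, n6 stuck-at-0, n7 stuck-at-1, n8 stuck-at-1}.
Test 2 (a=1, b=1, c=0, d=0, e=1): fault-free n1=1, n2=0, n3=1, n4=1, n5=1, n6=1, n7=0, n8=1 → 1; observed 0. Eliminates n1 stuck-at-1, n2 stuck-at-0, n5 stuck-at-0, n8 stuck-at-1.
Test 3 (a=0, b=0, c=1, d=0, e=0): fault-free n1=1, n2=0, n3=1, n4=0, n5=0, n6=0, n7=0, n8=0 → 0; observed 0. Eliminates n7 stuck-at-1.
Only n6 stuck-at-0 is consistent with every test.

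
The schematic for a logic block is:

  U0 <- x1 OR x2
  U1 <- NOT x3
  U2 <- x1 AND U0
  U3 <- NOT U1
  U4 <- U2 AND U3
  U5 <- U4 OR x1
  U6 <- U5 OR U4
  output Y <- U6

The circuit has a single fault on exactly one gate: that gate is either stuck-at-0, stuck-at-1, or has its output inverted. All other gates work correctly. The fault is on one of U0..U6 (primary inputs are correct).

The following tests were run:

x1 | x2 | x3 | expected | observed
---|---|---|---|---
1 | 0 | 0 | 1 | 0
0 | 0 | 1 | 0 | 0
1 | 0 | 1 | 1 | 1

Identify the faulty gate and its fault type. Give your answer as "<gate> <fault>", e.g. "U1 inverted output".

Fault-free values for test 1 (x1=1, x2=0, x3=0): U0=1, U1=1, U2=1, U3=0, U4=0, U5=1, U6=1, giving Y=1. Observed 0.
Test 1: faults giving observed 0 are {U5 stuck-at-0, U5 inverted output, U6 stuck-at-0, U6 inverted output}.
Test 2 (x1=0, x2=0, x3=1): fault-free U0=0, U1=0, U2=0, U3=1, U4=0, U5=0, U6=0 → 0; observed 0. Eliminates U5 inverted output, U6 inverted output.
Test 3 (x1=1, x2=0, x3=1): fault-free U0=1, U1=0, U2=1, U3=1, U4=1, U5=1, U6=1 → 1; observed 1. Eliminates U6 stuck-at-0.
Only U5 stuck-at-0 is consistent with every test.

U5 stuck-at-0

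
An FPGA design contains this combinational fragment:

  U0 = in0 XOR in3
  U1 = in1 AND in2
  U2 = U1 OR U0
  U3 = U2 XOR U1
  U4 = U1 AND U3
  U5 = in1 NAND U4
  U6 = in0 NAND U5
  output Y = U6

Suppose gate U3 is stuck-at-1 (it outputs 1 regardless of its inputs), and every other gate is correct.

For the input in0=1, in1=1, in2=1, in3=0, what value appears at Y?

Propagate with U3 forced: U0=1, U1=1, U2=1, U3=1 [stuck-at-1], U4=1, U5=0, U6=1.
So Y = 1. (Without the fault it would be 0.)

1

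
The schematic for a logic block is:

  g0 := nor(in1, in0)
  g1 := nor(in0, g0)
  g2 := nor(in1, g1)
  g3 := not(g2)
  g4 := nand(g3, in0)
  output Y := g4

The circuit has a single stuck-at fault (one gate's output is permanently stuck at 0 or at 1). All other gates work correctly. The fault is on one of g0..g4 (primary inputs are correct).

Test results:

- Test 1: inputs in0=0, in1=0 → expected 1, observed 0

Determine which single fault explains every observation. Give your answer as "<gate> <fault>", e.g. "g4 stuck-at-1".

Fault-free values for test 1 (in0=0, in1=0): g0=1, g1=0, g2=1, g3=0, g4=1, giving Y=1. Observed 0.
Test 1: faults giving observed 0 are {g4 stuck-at-0}.
Only g4 stuck-at-0 is consistent with every test.

g4 stuck-at-0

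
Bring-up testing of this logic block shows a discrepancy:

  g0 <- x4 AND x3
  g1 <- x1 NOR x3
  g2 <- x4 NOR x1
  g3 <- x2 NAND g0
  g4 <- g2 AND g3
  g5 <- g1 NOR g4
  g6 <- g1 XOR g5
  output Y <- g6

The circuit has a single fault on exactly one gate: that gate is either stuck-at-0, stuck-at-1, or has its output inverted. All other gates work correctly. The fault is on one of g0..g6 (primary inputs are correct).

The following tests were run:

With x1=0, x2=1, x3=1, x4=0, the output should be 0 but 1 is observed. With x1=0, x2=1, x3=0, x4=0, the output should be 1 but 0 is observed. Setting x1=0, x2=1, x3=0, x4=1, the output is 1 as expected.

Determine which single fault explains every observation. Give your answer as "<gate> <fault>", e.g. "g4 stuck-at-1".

Fault-free values for test 1 (x1=0, x2=1, x3=1, x4=0): g0=0, g1=0, g2=1, g3=1, g4=1, g5=0, g6=0, giving Y=0. Observed 1.
Test 1: faults giving observed 1 are {g0 stuck-at-1, g0 inverted output, g1 stuck-at-1, g1 inverted output, g2 stuck-at-0, g2 inverted output, g3 stuck-at-0, g3 inverted output, g4 stuck-at-0, g4 inverted output, g5 stuck-at-1, g5 inverted output, g6 stuck-at-1, g6 inverted output}.
Test 2 (x1=0, x2=1, x3=0, x4=0): fault-free g0=0, g1=1, g2=1, g3=1, g4=1, g5=0, g6=1 → 1; observed 0. Eliminates g0 stuck-at-1, g0 inverted output, g1 stuck-at-1, g2 stuck-at-0, g2 inverted output, g3 stuck-at-0, g3 inverted output, g4 stuck-at-0, g4 inverted output, g6 stuck-at-1.
Test 3 (x1=0, x2=1, x3=0, x4=1): fault-free g0=0, g1=1, g2=0, g3=1, g4=0, g5=0, g6=1 → 1; observed 1. Eliminates g5 stuck-at-1, g5 inverted output, g6 inverted output.
Only g1 inverted output is consistent with every test.

g1 inverted output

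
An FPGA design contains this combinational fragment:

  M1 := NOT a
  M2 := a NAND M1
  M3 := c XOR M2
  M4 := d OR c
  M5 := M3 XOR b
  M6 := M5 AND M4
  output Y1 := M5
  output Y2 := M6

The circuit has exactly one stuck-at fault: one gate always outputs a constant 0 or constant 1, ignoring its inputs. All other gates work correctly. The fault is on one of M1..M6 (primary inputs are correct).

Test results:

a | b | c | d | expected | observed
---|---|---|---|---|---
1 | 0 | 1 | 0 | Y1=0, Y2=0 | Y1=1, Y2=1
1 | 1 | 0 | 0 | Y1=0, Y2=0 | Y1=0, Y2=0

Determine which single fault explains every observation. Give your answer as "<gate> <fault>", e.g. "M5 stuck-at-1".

M3 stuck-at-1

Fault-free values for test 1 (a=1, b=0, c=1, d=0): M1=0, M2=1, M3=0, M4=1, M5=0, M6=0, giving Y1=0, Y2=0. Observed Y1=1, Y2=1.
Test 1: faults giving observed Y1=1, Y2=1 are {M1 stuck-at-1, M2 stuck-at-0, M3 stuck-at-1, M5 stuck-at-1}.
Test 2 (a=1, b=1, c=0, d=0): fault-free M1=0, M2=1, M3=1, M4=0, M5=0, M6=0 → Y1=0, Y2=0; observed Y1=0, Y2=0. Eliminates M1 stuck-at-1, M2 stuck-at-0, M5 stuck-at-1.
Only M3 stuck-at-1 is consistent with every test.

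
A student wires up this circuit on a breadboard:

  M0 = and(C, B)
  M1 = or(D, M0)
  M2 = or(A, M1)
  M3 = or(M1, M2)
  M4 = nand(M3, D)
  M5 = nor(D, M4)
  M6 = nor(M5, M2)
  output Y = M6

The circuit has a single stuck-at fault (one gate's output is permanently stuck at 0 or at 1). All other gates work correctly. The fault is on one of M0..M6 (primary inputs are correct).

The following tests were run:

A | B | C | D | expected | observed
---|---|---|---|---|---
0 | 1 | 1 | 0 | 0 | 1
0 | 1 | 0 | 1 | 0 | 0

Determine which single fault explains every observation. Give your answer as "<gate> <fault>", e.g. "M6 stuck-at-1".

M0 stuck-at-0

Fault-free values for test 1 (A=0, B=1, C=1, D=0): M0=1, M1=1, M2=1, M3=1, M4=1, M5=0, M6=0, giving Y=0. Observed 1.
Test 1: faults giving observed 1 are {M0 stuck-at-0, M1 stuck-at-0, M2 stuck-at-0, M6 stuck-at-1}.
Test 2 (A=0, B=1, C=0, D=1): fault-free M0=0, M1=1, M2=1, M3=1, M4=0, M5=0, M6=0 → 0; observed 0. Eliminates M1 stuck-at-0, M2 stuck-at-0, M6 stuck-at-1.
Only M0 stuck-at-0 is consistent with every test.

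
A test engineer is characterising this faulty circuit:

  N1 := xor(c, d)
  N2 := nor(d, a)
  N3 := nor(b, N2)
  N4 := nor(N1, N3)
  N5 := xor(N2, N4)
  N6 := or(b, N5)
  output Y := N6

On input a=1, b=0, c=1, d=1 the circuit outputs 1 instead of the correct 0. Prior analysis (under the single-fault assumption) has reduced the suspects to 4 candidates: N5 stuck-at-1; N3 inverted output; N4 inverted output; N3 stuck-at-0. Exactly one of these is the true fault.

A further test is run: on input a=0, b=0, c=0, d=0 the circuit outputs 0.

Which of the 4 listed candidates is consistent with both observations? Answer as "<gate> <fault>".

N3 stuck-at-0

Evaluate each candidate on input a=0, b=0, c=0, d=0:
  N5 stuck-at-1: N1=0, N2=1, N3=0, N4=1, N5=1 [stuck-at-1], N6=1 → 1 — eliminated
  N3 inverted output: N1=0, N2=1, N3=1 [inverted output], N4=0, N5=1, N6=1 → 1 — eliminated
  N4 inverted output: N1=0, N2=1, N3=0, N4=0 [inverted output], N5=1, N6=1 → 1 — eliminated
  N3 stuck-at-0: N1=0, N2=1, N3=0 [stuck-at-0], N4=1, N5=0, N6=0 → 0 — matches
Only N3 stuck-at-0 reproduces the observed 0.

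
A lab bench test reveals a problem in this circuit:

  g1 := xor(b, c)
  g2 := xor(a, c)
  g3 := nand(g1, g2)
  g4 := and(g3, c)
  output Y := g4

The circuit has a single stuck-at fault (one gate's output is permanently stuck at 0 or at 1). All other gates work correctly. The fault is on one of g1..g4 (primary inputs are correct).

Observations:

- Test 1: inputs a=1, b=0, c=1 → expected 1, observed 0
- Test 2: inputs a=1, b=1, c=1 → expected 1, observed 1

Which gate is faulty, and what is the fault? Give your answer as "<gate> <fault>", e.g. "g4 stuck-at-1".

Fault-free values for test 1 (a=1, b=0, c=1): g1=1, g2=0, g3=1, g4=1, giving Y=1. Observed 0.
Test 1: faults giving observed 0 are {g2 stuck-at-1, g3 stuck-at-0, g4 stuck-at-0}.
Test 2 (a=1, b=1, c=1): fault-free g1=0, g2=0, g3=1, g4=1 → 1; observed 1. Eliminates g3 stuck-at-0, g4 stuck-at-0.
Only g2 stuck-at-1 is consistent with every test.

g2 stuck-at-1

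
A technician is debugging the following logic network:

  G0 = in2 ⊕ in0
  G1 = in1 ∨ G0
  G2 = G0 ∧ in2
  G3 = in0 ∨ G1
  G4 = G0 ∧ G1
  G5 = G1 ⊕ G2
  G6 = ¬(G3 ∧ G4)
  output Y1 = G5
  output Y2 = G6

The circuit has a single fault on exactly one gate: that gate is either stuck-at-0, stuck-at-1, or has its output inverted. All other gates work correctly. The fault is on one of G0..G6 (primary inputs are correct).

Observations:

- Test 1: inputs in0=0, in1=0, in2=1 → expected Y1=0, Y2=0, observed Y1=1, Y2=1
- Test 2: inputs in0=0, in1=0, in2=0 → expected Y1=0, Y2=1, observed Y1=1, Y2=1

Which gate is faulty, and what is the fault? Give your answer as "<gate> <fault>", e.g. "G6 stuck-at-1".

G1 inverted output

Fault-free values for test 1 (in0=0, in1=0, in2=1): G0=1, G1=1, G2=1, G3=1, G4=1, G5=0, G6=0, giving Y1=0, Y2=0. Observed Y1=1, Y2=1.
Test 1: faults giving observed Y1=1, Y2=1 are {G1 stuck-at-0, G1 inverted output}.
Test 2 (in0=0, in1=0, in2=0): fault-free G0=0, G1=0, G2=0, G3=0, G4=0, G5=0, G6=1 → Y1=0, Y2=1; observed Y1=1, Y2=1. Eliminates G1 stuck-at-0.
Only G1 inverted output is consistent with every test.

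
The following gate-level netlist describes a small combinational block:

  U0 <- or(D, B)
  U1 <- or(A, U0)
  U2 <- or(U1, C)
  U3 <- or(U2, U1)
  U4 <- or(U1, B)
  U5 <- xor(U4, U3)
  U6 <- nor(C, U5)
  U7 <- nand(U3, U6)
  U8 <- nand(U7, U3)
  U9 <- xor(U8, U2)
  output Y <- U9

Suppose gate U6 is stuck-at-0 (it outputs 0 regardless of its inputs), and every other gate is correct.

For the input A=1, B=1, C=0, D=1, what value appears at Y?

Propagate with U6 forced: U0=1, U1=1, U2=1, U3=1, U4=1, U5=0, U6=0 [stuck-at-0], U7=1, U8=0, U9=1.
So Y = 1. (Without the fault it would be 0.)

1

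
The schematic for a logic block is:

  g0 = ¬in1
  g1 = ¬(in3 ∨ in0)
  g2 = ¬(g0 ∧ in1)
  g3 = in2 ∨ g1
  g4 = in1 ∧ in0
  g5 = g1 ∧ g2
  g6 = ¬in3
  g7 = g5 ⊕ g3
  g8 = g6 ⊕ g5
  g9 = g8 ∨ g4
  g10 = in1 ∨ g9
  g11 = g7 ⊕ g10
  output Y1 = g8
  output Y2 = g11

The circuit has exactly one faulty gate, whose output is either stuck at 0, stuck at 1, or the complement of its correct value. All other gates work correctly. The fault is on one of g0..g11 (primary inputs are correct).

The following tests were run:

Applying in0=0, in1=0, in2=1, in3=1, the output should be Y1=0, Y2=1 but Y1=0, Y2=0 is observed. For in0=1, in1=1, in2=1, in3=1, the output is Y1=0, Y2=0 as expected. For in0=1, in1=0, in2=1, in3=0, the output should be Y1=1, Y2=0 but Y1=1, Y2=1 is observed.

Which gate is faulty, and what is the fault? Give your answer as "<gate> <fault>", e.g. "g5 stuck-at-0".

g9 inverted output

Fault-free values for test 1 (in0=0, in1=0, in2=1, in3=1): g0=1, g1=0, g2=1, g3=1, g4=0, g5=0, g6=0, g7=1, g8=0, g9=0, g10=0, g11=1, giving Y1=0, Y2=1. Observed Y1=0, Y2=0.
Test 1: faults giving observed Y1=0, Y2=0 are {g3 stuck-at-0, g3 inverted output, g4 stuck-at-1, g4 inverted output, g7 stuck-at-0, g7 inverted output, g9 stuck-at-1, g9 inverted output, g10 stuck-at-1, g10 inverted output, g11 stuck-at-0, g11 inverted output}.
Test 2 (in0=1, in1=1, in2=1, in3=1): fault-free g0=0, g1=0, g2=1, g3=1, g4=1, g5=0, g6=0, g7=1, g8=0, g9=1, g10=1, g11=0 → Y1=0, Y2=0; observed Y1=0, Y2=0. Eliminates g3 stuck-at-0, g3 inverted output, g7 stuck-at-0, g7 inverted output, g10 inverted output, g11 inverted output.
Test 3 (in0=1, in1=0, in2=1, in3=0): fault-free g0=1, g1=0, g2=1, g3=1, g4=0, g5=0, g6=1, g7=1, g8=1, g9=1, g10=1, g11=0 → Y1=1, Y2=0; observed Y1=1, Y2=1. Eliminates g4 stuck-at-1, g4 inverted output, g9 stuck-at-1, g10 stuck-at-1, g11 stuck-at-0.
Only g9 inverted output is consistent with every test.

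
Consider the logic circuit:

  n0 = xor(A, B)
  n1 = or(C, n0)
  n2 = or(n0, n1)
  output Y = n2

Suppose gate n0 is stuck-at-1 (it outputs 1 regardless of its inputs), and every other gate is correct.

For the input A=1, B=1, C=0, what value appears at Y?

1

Propagate with n0 forced: n0=1 [stuck-at-1], n1=1, n2=1.
So Y = 1. (Without the fault it would be 0.)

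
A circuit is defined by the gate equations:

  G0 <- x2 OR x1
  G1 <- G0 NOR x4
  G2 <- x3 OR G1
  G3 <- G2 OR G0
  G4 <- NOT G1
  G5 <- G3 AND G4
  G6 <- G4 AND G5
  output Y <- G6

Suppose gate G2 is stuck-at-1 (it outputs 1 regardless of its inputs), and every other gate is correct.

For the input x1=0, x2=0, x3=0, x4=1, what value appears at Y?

Propagate with G2 forced: G0=0, G1=0, G2=1 [stuck-at-1], G3=1, G4=1, G5=1, G6=1.
So Y = 1. (Without the fault it would be 0.)

1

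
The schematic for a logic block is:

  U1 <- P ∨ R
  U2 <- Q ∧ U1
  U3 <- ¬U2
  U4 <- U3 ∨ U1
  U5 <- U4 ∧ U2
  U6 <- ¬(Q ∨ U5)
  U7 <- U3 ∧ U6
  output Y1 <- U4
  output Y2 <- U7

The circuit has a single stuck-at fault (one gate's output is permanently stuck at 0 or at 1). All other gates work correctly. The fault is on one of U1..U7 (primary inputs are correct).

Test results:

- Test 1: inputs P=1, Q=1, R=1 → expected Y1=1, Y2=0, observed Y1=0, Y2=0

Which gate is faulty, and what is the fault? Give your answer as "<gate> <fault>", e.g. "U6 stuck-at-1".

U4 stuck-at-0

Fault-free values for test 1 (P=1, Q=1, R=1): U1=1, U2=1, U3=0, U4=1, U5=1, U6=0, U7=0, giving Y1=1, Y2=0. Observed Y1=0, Y2=0.
Test 1: faults giving observed Y1=0, Y2=0 are {U4 stuck-at-0}.
Only U4 stuck-at-0 is consistent with every test.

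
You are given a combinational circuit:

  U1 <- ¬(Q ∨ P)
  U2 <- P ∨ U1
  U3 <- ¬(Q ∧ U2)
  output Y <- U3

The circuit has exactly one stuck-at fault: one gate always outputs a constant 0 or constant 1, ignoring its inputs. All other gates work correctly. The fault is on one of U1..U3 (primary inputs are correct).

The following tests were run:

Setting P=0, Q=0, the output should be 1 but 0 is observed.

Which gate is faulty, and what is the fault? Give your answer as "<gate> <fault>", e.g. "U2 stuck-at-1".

U3 stuck-at-0

Fault-free values for test 1 (P=0, Q=0): U1=1, U2=1, U3=1, giving Y=1. Observed 0.
Test 1: faults giving observed 0 are {U3 stuck-at-0}.
Only U3 stuck-at-0 is consistent with every test.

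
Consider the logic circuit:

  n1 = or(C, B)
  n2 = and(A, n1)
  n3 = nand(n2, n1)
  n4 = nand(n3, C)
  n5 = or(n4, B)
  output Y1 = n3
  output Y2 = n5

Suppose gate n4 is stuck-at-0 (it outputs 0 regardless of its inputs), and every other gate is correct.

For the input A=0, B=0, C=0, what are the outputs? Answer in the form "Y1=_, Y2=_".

Propagate with n4 forced: n1=0, n2=0, n3=1, n4=0 [stuck-at-0], n5=0.
So the outputs are Y1=1, Y2=0. (Without the fault they would be Y1=1, Y2=1.)

Y1=1, Y2=0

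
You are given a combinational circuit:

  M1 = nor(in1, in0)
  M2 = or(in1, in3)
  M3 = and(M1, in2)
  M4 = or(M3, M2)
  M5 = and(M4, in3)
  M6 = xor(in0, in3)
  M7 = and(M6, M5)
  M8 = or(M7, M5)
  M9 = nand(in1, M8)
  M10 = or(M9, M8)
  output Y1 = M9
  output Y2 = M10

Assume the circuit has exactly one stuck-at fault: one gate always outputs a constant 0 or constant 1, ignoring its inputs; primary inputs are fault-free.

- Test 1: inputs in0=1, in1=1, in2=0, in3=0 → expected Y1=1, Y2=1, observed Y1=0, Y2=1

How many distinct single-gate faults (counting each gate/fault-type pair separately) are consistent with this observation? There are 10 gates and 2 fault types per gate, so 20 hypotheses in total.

Fault-free: M1=0, M2=1, M3=0, M4=1, M5=0, M6=1, M7=0, M8=0, M9=1, M10=1 → Y1=1, Y2=1. Observed Y1=0, Y2=1.
  M1: none of the 2 fault types match ✗
  M2: none of the 2 fault types match ✗
  M3: none of the 2 fault types match ✗
  M4: none of the 2 fault types match ✗
  M5: stuck-at-1 ✓; others ✗
  M6: none of the 2 fault types match ✗
  M7: stuck-at-1 ✓; others ✗
  M8: stuck-at-1 ✓; others ✗
  M9: none of the 2 fault types match ✗
  M10: none of the 2 fault types match ✗
Consistent faults: {M5 stuck-at-1, M7 stuck-at-1, M8 stuck-at-1} — 3 in all.

3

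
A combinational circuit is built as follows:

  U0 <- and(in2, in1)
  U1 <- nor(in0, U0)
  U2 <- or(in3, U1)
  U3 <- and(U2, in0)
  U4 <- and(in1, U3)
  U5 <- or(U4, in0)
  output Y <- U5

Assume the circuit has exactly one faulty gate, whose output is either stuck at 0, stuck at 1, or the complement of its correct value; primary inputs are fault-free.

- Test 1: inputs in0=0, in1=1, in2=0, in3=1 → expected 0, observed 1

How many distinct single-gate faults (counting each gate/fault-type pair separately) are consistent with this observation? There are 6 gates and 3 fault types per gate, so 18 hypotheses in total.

6

Fault-free: U0=0, U1=1, U2=1, U3=0, U4=0, U5=0 → 0. Observed 1.
  U0: none of the 3 fault types match ✗
  U1: none of the 3 fault types match ✗
  U2: none of the 3 fault types match ✗
  U3: stuck-at-1, inverted output ✓; others ✗
  U4: stuck-at-1, inverted output ✓; others ✗
  U5: stuck-at-1, inverted output ✓; others ✗
Consistent faults: {U3 stuck-at-1, U3 inverted output, U4 stuck-at-1, U4 inverted output, U5 stuck-at-1, U5 inverted output} — 6 in all.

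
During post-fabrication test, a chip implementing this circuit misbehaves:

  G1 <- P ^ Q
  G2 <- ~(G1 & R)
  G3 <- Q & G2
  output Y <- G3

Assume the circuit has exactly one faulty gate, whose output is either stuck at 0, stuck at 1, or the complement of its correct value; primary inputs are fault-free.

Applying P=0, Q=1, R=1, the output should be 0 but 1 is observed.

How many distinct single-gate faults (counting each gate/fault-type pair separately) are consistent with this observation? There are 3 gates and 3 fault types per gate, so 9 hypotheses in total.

6

Fault-free: G1=1, G2=0, G3=0 → 0. Observed 1.
  G1 stuck-at-0: output 1 ✓
  G1 stuck-at-1: output 0 ✗
  G1 inverted output: output 1 ✓
  G2 stuck-at-0: output 0 ✗
  G2 stuck-at-1: output 1 ✓
  G2 inverted output: output 1 ✓
  G3 stuck-at-0: output 0 ✗
  G3 stuck-at-1: output 1 ✓
  G3 inverted output: output 1 ✓
Consistent faults: {G1 stuck-at-0, G1 inverted output, G2 stuck-at-1, G2 inverted output, G3 stuck-at-1, G3 inverted output} — 6 in all.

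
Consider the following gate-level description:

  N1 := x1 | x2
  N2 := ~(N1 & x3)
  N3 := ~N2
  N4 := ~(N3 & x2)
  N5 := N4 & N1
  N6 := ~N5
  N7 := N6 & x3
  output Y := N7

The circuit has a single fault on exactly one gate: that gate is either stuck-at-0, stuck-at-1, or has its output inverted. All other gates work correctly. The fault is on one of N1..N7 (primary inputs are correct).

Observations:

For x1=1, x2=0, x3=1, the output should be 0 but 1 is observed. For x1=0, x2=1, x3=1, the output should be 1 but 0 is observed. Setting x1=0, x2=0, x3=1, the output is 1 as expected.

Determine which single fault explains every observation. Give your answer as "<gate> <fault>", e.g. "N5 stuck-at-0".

N4 inverted output

Fault-free values for test 1 (x1=1, x2=0, x3=1): N1=1, N2=0, N3=1, N4=1, N5=1, N6=0, N7=0, giving Y=0. Observed 1.
Test 1: faults giving observed 1 are {N1 stuck-at-0, N1 inverted output, N4 stuck-at-0, N4 inverted output, N5 stuck-at-0, N5 inverted output, N6 stuck-at-1, N6 inverted output, N7 stuck-at-1, N7 inverted output}.
Test 2 (x1=0, x2=1, x3=1): fault-free N1=1, N2=0, N3=1, N4=0, N5=0, N6=1, N7=1 → 1; observed 0. Eliminates N1 stuck-at-0, N1 inverted output, N4 stuck-at-0, N5 stuck-at-0, N6 stuck-at-1, N7 stuck-at-1.
Test 3 (x1=0, x2=0, x3=1): fault-free N1=0, N2=1, N3=0, N4=1, N5=0, N6=1, N7=1 → 1; observed 1. Eliminates N5 inverted output, N6 inverted output, N7 inverted output.
Only N4 inverted output is consistent with every test.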